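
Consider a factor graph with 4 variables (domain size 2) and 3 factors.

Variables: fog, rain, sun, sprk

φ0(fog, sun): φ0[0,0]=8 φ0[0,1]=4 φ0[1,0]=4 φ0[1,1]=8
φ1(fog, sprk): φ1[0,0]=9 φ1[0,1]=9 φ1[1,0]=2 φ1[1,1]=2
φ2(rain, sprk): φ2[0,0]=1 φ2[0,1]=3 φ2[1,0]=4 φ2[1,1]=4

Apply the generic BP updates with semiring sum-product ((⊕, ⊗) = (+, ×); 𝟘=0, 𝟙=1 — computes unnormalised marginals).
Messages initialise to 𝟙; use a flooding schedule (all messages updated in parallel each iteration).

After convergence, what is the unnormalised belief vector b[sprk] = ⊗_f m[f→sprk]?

init: all messages = 𝟙 over 2 values
r1 m[φ0→fog] = [12, 12]
r1 m[φ0→sun] = [12, 12]
r1 m[φ1→fog] = [18, 4]
r1 m[φ1→sprk] = [11, 11]
r1 m[φ2→rain] = [4, 8]
r1 m[φ2→sprk] = [5, 7]
r1 m[fog→φ0] = [1, 1]
r1 m[fog→φ1] = [1, 1]
r1 m[rain→φ2] = [1, 1]
r1 m[sun→φ0] = [1, 1]
r1 m[sprk→φ1] = [1, 1]
r1 m[sprk→φ2] = [1, 1]
r2 m[φ0→fog] = [12, 12]
r2 m[φ0→sun] = [12, 12]
r2 m[φ1→fog] = [18, 4]
r2 m[φ1→sprk] = [11, 11]
r2 m[φ2→rain] = [4, 8]
r2 m[φ2→sprk] = [5, 7]
r2 m[fog→φ0] = [18, 4]
r2 m[fog→φ1] = [12, 12]
r2 m[rain→φ2] = [1, 1]
r2 m[sun→φ0] = [1, 1]
r2 m[sprk→φ1] = [5, 7]
r2 m[sprk→φ2] = [11, 11]
r3 m[φ0→fog] = [12, 12]
r3 m[φ0→sun] = [160, 104]
r3 m[φ1→fog] = [108, 24]
r3 m[φ1→sprk] = [132, 132]
r3 m[φ2→rain] = [44, 88]
r3 m[φ2→sprk] = [5, 7]
r3 m[fog→φ0] = [18, 4]
r3 m[fog→φ1] = [12, 12]
r3 m[rain→φ2] = [1, 1]
r3 m[sun→φ0] = [1, 1]
r3 m[sprk→φ1] = [5, 7]
r3 m[sprk→φ2] = [11, 11]
r4 m[φ0→fog] = [12, 12]
r4 m[φ0→sun] = [160, 104]
r4 m[φ1→fog] = [108, 24]
r4 m[φ1→sprk] = [132, 132]
r4 m[φ2→rain] = [44, 88]
r4 m[φ2→sprk] = [5, 7]
r4 m[fog→φ0] = [108, 24]
r4 m[fog→φ1] = [12, 12]
r4 m[rain→φ2] = [1, 1]
r4 m[sun→φ0] = [1, 1]
r4 m[sprk→φ1] = [5, 7]
r4 m[sprk→φ2] = [132, 132]
r5 m[φ0→fog] = [12, 12]
r5 m[φ0→sun] = [960, 624]
r5 m[φ1→fog] = [108, 24]
r5 m[φ1→sprk] = [132, 132]
r5 m[φ2→rain] = [528, 1056]
r5 m[φ2→sprk] = [5, 7]
r5 m[fog→φ0] = [108, 24]
r5 m[fog→φ1] = [12, 12]
r5 m[rain→φ2] = [1, 1]
r5 m[sun→φ0] = [1, 1]
r5 m[sprk→φ1] = [5, 7]
r5 m[sprk→φ2] = [132, 132]
r6 m[φ0→fog] = [12, 12]
r6 m[φ0→sun] = [960, 624]
r6 m[φ1→fog] = [108, 24]
r6 m[φ1→sprk] = [132, 132]
r6 m[φ2→rain] = [528, 1056]
r6 m[φ2→sprk] = [5, 7]
r6 m[fog→φ0] = [108, 24]
r6 m[fog→φ1] = [12, 12]
r6 m[rain→φ2] = [1, 1]
r6 m[sun→φ0] = [1, 1]
r6 m[sprk→φ1] = [5, 7]
r6 m[sprk→φ2] = [132, 132]
fixed point reached at round 6
b[sprk] = ⊗ incoming = [660, 924]

b[sprk] = [660, 924]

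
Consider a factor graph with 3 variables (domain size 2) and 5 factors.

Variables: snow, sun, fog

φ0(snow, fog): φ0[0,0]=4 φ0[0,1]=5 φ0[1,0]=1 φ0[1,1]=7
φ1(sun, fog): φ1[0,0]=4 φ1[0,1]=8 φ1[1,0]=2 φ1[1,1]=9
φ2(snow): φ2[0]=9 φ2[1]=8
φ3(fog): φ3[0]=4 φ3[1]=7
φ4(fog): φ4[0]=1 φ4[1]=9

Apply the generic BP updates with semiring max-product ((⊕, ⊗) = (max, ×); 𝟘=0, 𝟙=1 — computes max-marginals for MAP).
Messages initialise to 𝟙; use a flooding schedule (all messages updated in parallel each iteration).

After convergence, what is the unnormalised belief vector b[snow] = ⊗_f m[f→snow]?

b[snow] = [25515, 31752]

init: all messages = 𝟙 over 2 values
r1 m[φ0→snow] = [5, 7]
r1 m[φ0→fog] = [4, 7]
r1 m[φ1→sun] = [8, 9]
r1 m[φ1→fog] = [4, 9]
r1 m[φ2→snow] = [9, 8]
r1 m[φ3→fog] = [4, 7]
r1 m[φ4→fog] = [1, 9]
r1 m[snow→φ0] = [1, 1]
r1 m[snow→φ2] = [1, 1]
r1 m[sun→φ1] = [1, 1]
r1 m[fog→φ0] = [1, 1]
r1 m[fog→φ1] = [1, 1]
r1 m[fog→φ3] = [1, 1]
r1 m[fog→φ4] = [1, 1]
r2 m[φ0→snow] = [5, 7]
r2 m[φ0→fog] = [4, 7]
r2 m[φ1→sun] = [8, 9]
r2 m[φ1→fog] = [4, 9]
r2 m[φ2→snow] = [9, 8]
r2 m[φ3→fog] = [4, 7]
r2 m[φ4→fog] = [1, 9]
r2 m[snow→φ0] = [9, 8]
r2 m[snow→φ2] = [5, 7]
r2 m[sun→φ1] = [1, 1]
r2 m[fog→φ0] = [16, 567]
r2 m[fog→φ1] = [16, 441]
r2 m[fog→φ3] = [16, 567]
r2 m[fog→φ4] = [64, 441]
r3 m[φ0→snow] = [2835, 3969]
r3 m[φ0→fog] = [36, 56]
r3 m[φ1→sun] = [3528, 3969]
r3 m[φ1→fog] = [4, 9]
r3 m[φ2→snow] = [9, 8]
r3 m[φ3→fog] = [4, 7]
r3 m[φ4→fog] = [1, 9]
r3 m[snow→φ0] = [9, 8]
r3 m[snow→φ2] = [5, 7]
r3 m[sun→φ1] = [1, 1]
r3 m[fog→φ0] = [16, 567]
r3 m[fog→φ1] = [16, 441]
r3 m[fog→φ3] = [16, 567]
r3 m[fog→φ4] = [64, 441]
r4 m[φ0→snow] = [2835, 3969]
r4 m[φ0→fog] = [36, 56]
r4 m[φ1→sun] = [3528, 3969]
r4 m[φ1→fog] = [4, 9]
r4 m[φ2→snow] = [9, 8]
r4 m[φ3→fog] = [4, 7]
r4 m[φ4→fog] = [1, 9]
r4 m[snow→φ0] = [9, 8]
r4 m[snow→φ2] = [2835, 3969]
r4 m[sun→φ1] = [1, 1]
r4 m[fog→φ0] = [16, 567]
r4 m[fog→φ1] = [144, 3528]
r4 m[fog→φ3] = [144, 4536]
r4 m[fog→φ4] = [576, 3528]
r5 m[φ0→snow] = [2835, 3969]
r5 m[φ0→fog] = [36, 56]
r5 m[φ1→sun] = [28224, 31752]
r5 m[φ1→fog] = [4, 9]
r5 m[φ2→snow] = [9, 8]
r5 m[φ3→fog] = [4, 7]
r5 m[φ4→fog] = [1, 9]
r5 m[snow→φ0] = [9, 8]
r5 m[snow→φ2] = [2835, 3969]
r5 m[sun→φ1] = [1, 1]
r5 m[fog→φ0] = [16, 567]
r5 m[fog→φ1] = [144, 3528]
r5 m[fog→φ3] = [144, 4536]
r5 m[fog→φ4] = [576, 3528]
r6 m[φ0→snow] = [2835, 3969]
r6 m[φ0→fog] = [36, 56]
r6 m[φ1→sun] = [28224, 31752]
r6 m[φ1→fog] = [4, 9]
r6 m[φ2→snow] = [9, 8]
r6 m[φ3→fog] = [4, 7]
r6 m[φ4→fog] = [1, 9]
r6 m[snow→φ0] = [9, 8]
r6 m[snow→φ2] = [2835, 3969]
r6 m[sun→φ1] = [1, 1]
r6 m[fog→φ0] = [16, 567]
r6 m[fog→φ1] = [144, 3528]
r6 m[fog→φ3] = [144, 4536]
r6 m[fog→φ4] = [576, 3528]
fixed point reached at round 6
b[snow] = ⊗ incoming = [25515, 31752]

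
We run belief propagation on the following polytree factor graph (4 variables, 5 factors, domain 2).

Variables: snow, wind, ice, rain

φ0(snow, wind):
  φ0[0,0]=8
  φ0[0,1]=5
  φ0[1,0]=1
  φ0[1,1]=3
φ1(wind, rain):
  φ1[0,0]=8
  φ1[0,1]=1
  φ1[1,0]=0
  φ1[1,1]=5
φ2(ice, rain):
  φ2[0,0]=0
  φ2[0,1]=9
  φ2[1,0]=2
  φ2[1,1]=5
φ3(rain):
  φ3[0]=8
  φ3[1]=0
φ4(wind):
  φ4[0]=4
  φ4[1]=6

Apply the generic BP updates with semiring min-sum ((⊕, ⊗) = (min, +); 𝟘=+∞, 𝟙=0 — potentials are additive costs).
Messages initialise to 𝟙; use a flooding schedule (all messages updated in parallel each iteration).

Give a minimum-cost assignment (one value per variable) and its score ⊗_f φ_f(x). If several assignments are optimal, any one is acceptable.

assignment: (snow=1, wind=0, ice=1, rain=1); score = 11

init: all messages = 𝟙 over 2 values
r1 m[φ0→snow] = [5, 1]
r1 m[φ0→wind] = [1, 3]
r1 m[φ1→wind] = [1, 0]
r1 m[φ1→rain] = [0, 1]
r1 m[φ2→ice] = [0, 2]
r1 m[φ2→rain] = [0, 5]
r1 m[φ3→rain] = [8, 0]
r1 m[φ4→wind] = [4, 6]
r1 m[snow→φ0] = [0, 0]
r1 m[wind→φ0] = [0, 0]
r1 m[wind→φ1] = [0, 0]
r1 m[wind→φ4] = [0, 0]
r1 m[ice→φ2] = [0, 0]
r1 m[rain→φ1] = [0, 0]
r1 m[rain→φ2] = [0, 0]
r1 m[rain→φ3] = [0, 0]
r2 m[φ0→snow] = [5, 1]
r2 m[φ0→wind] = [1, 3]
r2 m[φ1→wind] = [1, 0]
r2 m[φ1→rain] = [0, 1]
r2 m[φ2→ice] = [0, 2]
r2 m[φ2→rain] = [0, 5]
r2 m[φ3→rain] = [8, 0]
r2 m[φ4→wind] = [4, 6]
r2 m[snow→φ0] = [0, 0]
r2 m[wind→φ0] = [5, 6]
r2 m[wind→φ1] = [5, 9]
r2 m[wind→φ4] = [2, 3]
r2 m[ice→φ2] = [0, 0]
r2 m[rain→φ1] = [8, 5]
r2 m[rain→φ2] = [8, 1]
r2 m[rain→φ3] = [0, 6]
r3 m[φ0→snow] = [11, 6]
r3 m[φ0→wind] = [1, 3]
r3 m[φ1→wind] = [6, 8]
r3 m[φ1→rain] = [9, 6]
r3 m[φ2→ice] = [8, 6]
r3 m[φ2→rain] = [0, 5]
r3 m[φ3→rain] = [8, 0]
r3 m[φ4→wind] = [4, 6]
r3 m[snow→φ0] = [0, 0]
r3 m[wind→φ0] = [5, 6]
r3 m[wind→φ1] = [5, 9]
r3 m[wind→φ4] = [2, 3]
r3 m[ice→φ2] = [0, 0]
r3 m[rain→φ1] = [8, 5]
r3 m[rain→φ2] = [8, 1]
r3 m[rain→φ3] = [0, 6]
r4 m[φ0→snow] = [11, 6]
r4 m[φ0→wind] = [1, 3]
r4 m[φ1→wind] = [6, 8]
r4 m[φ1→rain] = [9, 6]
r4 m[φ2→ice] = [8, 6]
r4 m[φ2→rain] = [0, 5]
r4 m[φ3→rain] = [8, 0]
r4 m[φ4→wind] = [4, 6]
r4 m[snow→φ0] = [0, 0]
r4 m[wind→φ0] = [10, 14]
r4 m[wind→φ1] = [5, 9]
r4 m[wind→φ4] = [7, 11]
r4 m[ice→φ2] = [0, 0]
r4 m[rain→φ1] = [8, 5]
r4 m[rain→φ2] = [17, 6]
r4 m[rain→φ3] = [9, 11]
r5 m[φ0→snow] = [18, 11]
r5 m[φ0→wind] = [1, 3]
r5 m[φ1→wind] = [6, 8]
r5 m[φ1→rain] = [9, 6]
r5 m[φ2→ice] = [15, 11]
r5 m[φ2→rain] = [0, 5]
r5 m[φ3→rain] = [8, 0]
r5 m[φ4→wind] = [4, 6]
r5 m[snow→φ0] = [0, 0]
r5 m[wind→φ0] = [10, 14]
r5 m[wind→φ1] = [5, 9]
r5 m[wind→φ4] = [7, 11]
r5 m[ice→φ2] = [0, 0]
r5 m[rain→φ1] = [8, 5]
r5 m[rain→φ2] = [17, 6]
r5 m[rain→φ3] = [9, 11]
r6 m[φ0→snow] = [18, 11]
r6 m[φ0→wind] = [1, 3]
r6 m[φ1→wind] = [6, 8]
r6 m[φ1→rain] = [9, 6]
r6 m[φ2→ice] = [15, 11]
r6 m[φ2→rain] = [0, 5]
r6 m[φ3→rain] = [8, 0]
r6 m[φ4→wind] = [4, 6]
r6 m[snow→φ0] = [0, 0]
r6 m[wind→φ0] = [10, 14]
r6 m[wind→φ1] = [5, 9]
r6 m[wind→φ4] = [7, 11]
r6 m[ice→φ2] = [0, 0]
r6 m[rain→φ1] = [8, 5]
r6 m[rain→φ2] = [17, 6]
r6 m[rain→φ3] = [9, 11]
fixed point reached at round 6
traceback from snow: (snow=1, wind=0, ice=1, rain=1), score=11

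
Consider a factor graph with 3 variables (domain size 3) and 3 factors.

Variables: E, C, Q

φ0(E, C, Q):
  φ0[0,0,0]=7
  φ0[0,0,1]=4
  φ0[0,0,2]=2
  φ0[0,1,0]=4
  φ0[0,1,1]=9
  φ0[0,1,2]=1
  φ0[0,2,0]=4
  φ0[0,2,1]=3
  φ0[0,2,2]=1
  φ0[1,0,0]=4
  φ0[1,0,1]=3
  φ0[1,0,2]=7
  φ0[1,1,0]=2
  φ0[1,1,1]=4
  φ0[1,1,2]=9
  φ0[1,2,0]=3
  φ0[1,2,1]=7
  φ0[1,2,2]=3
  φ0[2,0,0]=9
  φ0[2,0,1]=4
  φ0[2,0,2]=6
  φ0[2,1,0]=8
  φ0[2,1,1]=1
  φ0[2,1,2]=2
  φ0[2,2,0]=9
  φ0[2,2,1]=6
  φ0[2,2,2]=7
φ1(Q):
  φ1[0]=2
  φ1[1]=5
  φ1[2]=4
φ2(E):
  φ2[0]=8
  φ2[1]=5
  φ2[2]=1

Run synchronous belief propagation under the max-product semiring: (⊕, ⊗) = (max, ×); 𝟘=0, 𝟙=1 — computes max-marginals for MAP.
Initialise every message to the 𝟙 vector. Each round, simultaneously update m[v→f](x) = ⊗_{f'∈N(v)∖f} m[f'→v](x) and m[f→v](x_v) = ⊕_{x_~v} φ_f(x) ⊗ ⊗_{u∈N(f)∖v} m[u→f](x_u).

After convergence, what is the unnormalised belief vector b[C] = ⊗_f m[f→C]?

b[C] = [160, 360, 175]

init: all messages = 𝟙 over 3 values
r1 m[φ0→E] = [9, 9, 9]
r1 m[φ0→C] = [9, 9, 9]
r1 m[φ0→Q] = [9, 9, 9]
r1 m[φ1→Q] = [2, 5, 4]
r1 m[φ2→E] = [8, 5, 1]
r1 m[E→φ0] = [1, 1, 1]
r1 m[E→φ2] = [1, 1, 1]
r1 m[C→φ0] = [1, 1, 1]
r1 m[Q→φ0] = [1, 1, 1]
r1 m[Q→φ1] = [1, 1, 1]
r2 m[φ0→E] = [9, 9, 9]
r2 m[φ0→C] = [9, 9, 9]
r2 m[φ0→Q] = [9, 9, 9]
r2 m[φ1→Q] = [2, 5, 4]
r2 m[φ2→E] = [8, 5, 1]
r2 m[E→φ0] = [8, 5, 1]
r2 m[E→φ2] = [9, 9, 9]
r2 m[C→φ0] = [1, 1, 1]
r2 m[Q→φ0] = [2, 5, 4]
r2 m[Q→φ1] = [9, 9, 9]
r3 m[φ0→E] = [45, 36, 30]
r3 m[φ0→C] = [160, 360, 175]
r3 m[φ0→Q] = [56, 72, 45]
r3 m[φ1→Q] = [2, 5, 4]
r3 m[φ2→E] = [8, 5, 1]
r3 m[E→φ0] = [8, 5, 1]
r3 m[E→φ2] = [9, 9, 9]
r3 m[C→φ0] = [1, 1, 1]
r3 m[Q→φ0] = [2, 5, 4]
r3 m[Q→φ1] = [9, 9, 9]
r4 m[φ0→E] = [45, 36, 30]
r4 m[φ0→C] = [160, 360, 175]
r4 m[φ0→Q] = [56, 72, 45]
r4 m[φ1→Q] = [2, 5, 4]
r4 m[φ2→E] = [8, 5, 1]
r4 m[E→φ0] = [8, 5, 1]
r4 m[E→φ2] = [45, 36, 30]
r4 m[C→φ0] = [1, 1, 1]
r4 m[Q→φ0] = [2, 5, 4]
r4 m[Q→φ1] = [56, 72, 45]
r5 m[φ0→E] = [45, 36, 30]
r5 m[φ0→C] = [160, 360, 175]
r5 m[φ0→Q] = [56, 72, 45]
r5 m[φ1→Q] = [2, 5, 4]
r5 m[φ2→E] = [8, 5, 1]
r5 m[E→φ0] = [8, 5, 1]
r5 m[E→φ2] = [45, 36, 30]
r5 m[C→φ0] = [1, 1, 1]
r5 m[Q→φ0] = [2, 5, 4]
r5 m[Q→φ1] = [56, 72, 45]
fixed point reached at round 5
b[C] = ⊗ incoming = [160, 360, 175]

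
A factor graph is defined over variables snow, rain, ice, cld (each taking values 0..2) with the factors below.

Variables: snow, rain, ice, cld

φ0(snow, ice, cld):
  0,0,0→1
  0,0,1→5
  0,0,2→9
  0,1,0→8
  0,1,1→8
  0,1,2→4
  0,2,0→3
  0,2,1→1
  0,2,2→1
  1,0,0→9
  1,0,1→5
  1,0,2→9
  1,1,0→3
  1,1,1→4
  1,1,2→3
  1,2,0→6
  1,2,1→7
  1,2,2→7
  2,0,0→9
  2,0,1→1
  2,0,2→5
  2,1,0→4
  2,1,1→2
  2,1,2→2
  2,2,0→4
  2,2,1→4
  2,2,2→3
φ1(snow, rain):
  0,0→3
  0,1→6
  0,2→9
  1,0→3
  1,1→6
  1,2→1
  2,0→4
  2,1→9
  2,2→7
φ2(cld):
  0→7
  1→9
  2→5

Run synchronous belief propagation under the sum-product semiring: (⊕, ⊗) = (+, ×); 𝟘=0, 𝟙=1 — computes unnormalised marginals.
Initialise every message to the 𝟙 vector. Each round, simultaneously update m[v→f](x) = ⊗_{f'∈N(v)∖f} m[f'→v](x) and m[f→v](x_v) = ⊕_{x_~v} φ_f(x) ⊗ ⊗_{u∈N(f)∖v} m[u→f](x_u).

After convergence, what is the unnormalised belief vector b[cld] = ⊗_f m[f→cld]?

b[cld] = [5152, 4968, 3210]

init: all messages = 𝟙 over 3 values
r1 m[φ0→snow] = [40, 53, 34]
r1 m[φ0→ice] = [53, 38, 36]
r1 m[φ0→cld] = [47, 37, 43]
r1 m[φ1→snow] = [18, 10, 20]
r1 m[φ1→rain] = [10, 21, 17]
r1 m[φ2→cld] = [7, 9, 5]
r1 m[snow→φ0] = [1, 1, 1]
r1 m[snow→φ1] = [1, 1, 1]
r1 m[rain→φ1] = [1, 1, 1]
r1 m[ice→φ0] = [1, 1, 1]
r1 m[cld→φ0] = [1, 1, 1]
r1 m[cld→φ2] = [1, 1, 1]
r2 m[φ0→snow] = [40, 53, 34]
r2 m[φ0→ice] = [53, 38, 36]
r2 m[φ0→cld] = [47, 37, 43]
r2 m[φ1→snow] = [18, 10, 20]
r2 m[φ1→rain] = [10, 21, 17]
r2 m[φ2→cld] = [7, 9, 5]
r2 m[snow→φ0] = [18, 10, 20]
r2 m[snow→φ1] = [40, 53, 34]
r2 m[rain→φ1] = [1, 1, 1]
r2 m[ice→φ0] = [1, 1, 1]
r2 m[cld→φ0] = [7, 9, 5]
r2 m[cld→φ2] = [47, 37, 43]
r3 m[φ0→snow] = [280, 365, 232]
r3 m[φ0→ice] = [5216, 4504, 3610]
r3 m[φ0→cld] = [736, 552, 642]
r3 m[φ1→snow] = [18, 10, 20]
r3 m[φ1→rain] = [415, 864, 651]
r3 m[φ2→cld] = [7, 9, 5]
r3 m[snow→φ0] = [18, 10, 20]
r3 m[snow→φ1] = [40, 53, 34]
r3 m[rain→φ1] = [1, 1, 1]
r3 m[ice→φ0] = [1, 1, 1]
r3 m[cld→φ0] = [7, 9, 5]
r3 m[cld→φ2] = [47, 37, 43]
r4 m[φ0→snow] = [280, 365, 232]
r4 m[φ0→ice] = [5216, 4504, 3610]
r4 m[φ0→cld] = [736, 552, 642]
r4 m[φ1→snow] = [18, 10, 20]
r4 m[φ1→rain] = [415, 864, 651]
r4 m[φ2→cld] = [7, 9, 5]
r4 m[snow→φ0] = [18, 10, 20]
r4 m[snow→φ1] = [280, 365, 232]
r4 m[rain→φ1] = [1, 1, 1]
r4 m[ice→φ0] = [1, 1, 1]
r4 m[cld→φ0] = [7, 9, 5]
r4 m[cld→φ2] = [736, 552, 642]
r5 m[φ0→snow] = [280, 365, 232]
r5 m[φ0→ice] = [5216, 4504, 3610]
r5 m[φ0→cld] = [736, 552, 642]
r5 m[φ1→snow] = [18, 10, 20]
r5 m[φ1→rain] = [2863, 5958, 4509]
r5 m[φ2→cld] = [7, 9, 5]
r5 m[snow→φ0] = [18, 10, 20]
r5 m[snow→φ1] = [280, 365, 232]
r5 m[rain→φ1] = [1, 1, 1]
r5 m[ice→φ0] = [1, 1, 1]
r5 m[cld→φ0] = [7, 9, 5]
r5 m[cld→φ2] = [736, 552, 642]
r6 m[φ0→snow] = [280, 365, 232]
r6 m[φ0→ice] = [5216, 4504, 3610]
r6 m[φ0→cld] = [736, 552, 642]
r6 m[φ1→snow] = [18, 10, 20]
r6 m[φ1→rain] = [2863, 5958, 4509]
r6 m[φ2→cld] = [7, 9, 5]
r6 m[snow→φ0] = [18, 10, 20]
r6 m[snow→φ1] = [280, 365, 232]
r6 m[rain→φ1] = [1, 1, 1]
r6 m[ice→φ0] = [1, 1, 1]
r6 m[cld→φ0] = [7, 9, 5]
r6 m[cld→φ2] = [736, 552, 642]
fixed point reached at round 6
b[cld] = ⊗ incoming = [5152, 4968, 3210]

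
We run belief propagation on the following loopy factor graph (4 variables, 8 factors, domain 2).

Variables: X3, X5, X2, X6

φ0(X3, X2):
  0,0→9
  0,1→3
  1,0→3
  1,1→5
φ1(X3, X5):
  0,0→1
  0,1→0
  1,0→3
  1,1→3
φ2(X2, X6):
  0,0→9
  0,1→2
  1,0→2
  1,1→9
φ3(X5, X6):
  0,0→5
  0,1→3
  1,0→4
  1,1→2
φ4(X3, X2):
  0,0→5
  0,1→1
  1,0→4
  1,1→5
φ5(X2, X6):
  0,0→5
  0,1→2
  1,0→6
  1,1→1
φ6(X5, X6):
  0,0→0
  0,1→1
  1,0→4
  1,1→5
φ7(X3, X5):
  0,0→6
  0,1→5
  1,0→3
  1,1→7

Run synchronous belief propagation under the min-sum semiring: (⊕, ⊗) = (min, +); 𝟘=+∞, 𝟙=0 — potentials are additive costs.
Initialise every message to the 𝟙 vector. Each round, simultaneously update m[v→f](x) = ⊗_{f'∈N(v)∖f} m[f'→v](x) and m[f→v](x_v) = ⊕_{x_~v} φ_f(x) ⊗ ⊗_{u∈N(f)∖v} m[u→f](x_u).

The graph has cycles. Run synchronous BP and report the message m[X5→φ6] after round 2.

message @ round 2 = [7, 7]

init: all messages = 𝟙 over 2 values
r1 m[φ0→X3] = [3, 3]
r1 m[φ0→X2] = [3, 3]
r1 m[φ1→X3] = [0, 3]
r1 m[φ1→X5] = [1, 0]
r1 m[φ2→X2] = [2, 2]
r1 m[φ2→X6] = [2, 2]
r1 m[φ3→X5] = [3, 2]
r1 m[φ3→X6] = [4, 2]
r1 m[φ4→X3] = [1, 4]
r1 m[φ4→X2] = [4, 1]
r1 m[φ5→X2] = [2, 1]
r1 m[φ5→X6] = [5, 1]
r1 m[φ6→X5] = [0, 4]
r1 m[φ6→X6] = [0, 1]
r1 m[φ7→X3] = [5, 3]
r1 m[φ7→X5] = [3, 5]
r1 m[X3→φ0] = [0, 0]
r1 m[X3→φ1] = [0, 0]
r1 m[X3→φ4] = [0, 0]
r1 m[X3→φ7] = [0, 0]
r1 m[X5→φ1] = [0, 0]
r1 m[X5→φ3] = [0, 0]
r1 m[X5→φ6] = [0, 0]
r1 m[X5→φ7] = [0, 0]
r1 m[X2→φ0] = [0, 0]
r1 m[X2→φ2] = [0, 0]
r1 m[X2→φ4] = [0, 0]
r1 m[X2→φ5] = [0, 0]
r1 m[X6→φ2] = [0, 0]
r1 m[X6→φ3] = [0, 0]
r1 m[X6→φ5] = [0, 0]
r1 m[X6→φ6] = [0, 0]
r2 m[φ0→X3] = [3, 3]
r2 m[φ0→X2] = [3, 3]
r2 m[φ1→X3] = [0, 3]
r2 m[φ1→X5] = [1, 0]
r2 m[φ2→X2] = [2, 2]
r2 m[φ2→X6] = [2, 2]
r2 m[φ3→X5] = [3, 2]
r2 m[φ3→X6] = [4, 2]
r2 m[φ4→X3] = [1, 4]
r2 m[φ4→X2] = [4, 1]
r2 m[φ5→X2] = [2, 1]
r2 m[φ5→X6] = [5, 1]
r2 m[φ6→X5] = [0, 4]
r2 m[φ6→X6] = [0, 1]
r2 m[φ7→X3] = [5, 3]
r2 m[φ7→X5] = [3, 5]
r2 m[X3→φ0] = [6, 10]
r2 m[X3→φ1] = [9, 10]
r2 m[X3→φ4] = [8, 9]
r2 m[X3→φ7] = [4, 10]
r2 m[X5→φ1] = [6, 11]
r2 m[X5→φ3] = [4, 9]
r2 m[X5→φ6] = [7, 7]
r2 m[X5→φ7] = [4, 6]
r2 m[X2→φ0] = [8, 4]
r2 m[X2→φ2] = [9, 5]
r2 m[X2→φ4] = [7, 6]
r2 m[X2→φ5] = [9, 6]
r2 m[X6→φ2] = [9, 4]
r2 m[X6→φ3] = [7, 4]
r2 m[X6→φ5] = [6, 5]
r2 m[X6→φ6] = [11, 5]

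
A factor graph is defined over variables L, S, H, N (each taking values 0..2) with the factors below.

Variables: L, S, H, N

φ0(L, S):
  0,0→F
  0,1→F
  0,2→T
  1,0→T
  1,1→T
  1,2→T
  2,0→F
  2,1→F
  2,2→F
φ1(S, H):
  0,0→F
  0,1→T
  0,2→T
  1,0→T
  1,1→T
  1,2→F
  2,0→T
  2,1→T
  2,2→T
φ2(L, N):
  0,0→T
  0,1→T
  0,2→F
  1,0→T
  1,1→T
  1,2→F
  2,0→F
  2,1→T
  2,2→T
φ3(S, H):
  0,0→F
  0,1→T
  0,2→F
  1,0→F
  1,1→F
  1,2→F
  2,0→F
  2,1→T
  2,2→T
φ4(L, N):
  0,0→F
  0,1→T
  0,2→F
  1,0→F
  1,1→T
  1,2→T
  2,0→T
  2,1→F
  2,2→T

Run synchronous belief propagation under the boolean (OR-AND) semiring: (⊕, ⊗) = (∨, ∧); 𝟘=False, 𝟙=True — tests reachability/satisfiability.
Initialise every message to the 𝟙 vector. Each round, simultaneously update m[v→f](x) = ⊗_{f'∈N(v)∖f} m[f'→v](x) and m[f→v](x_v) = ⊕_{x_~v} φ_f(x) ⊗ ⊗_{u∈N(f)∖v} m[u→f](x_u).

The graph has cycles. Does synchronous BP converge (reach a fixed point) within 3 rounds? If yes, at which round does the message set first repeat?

init: all messages = 𝟙 over 3 values
r1 m[φ0→L] = [T, T, F]
r1 m[φ0→S] = [T, T, T]
r1 m[φ1→S] = [T, T, T]
r1 m[φ1→H] = [T, T, T]
r1 m[φ2→L] = [T, T, T]
r1 m[φ2→N] = [T, T, T]
r1 m[φ3→S] = [T, F, T]
r1 m[φ3→H] = [F, T, T]
r1 m[φ4→L] = [T, T, T]
r1 m[φ4→N] = [T, T, T]
r1 m[L→φ0] = [T, T, T]
r1 m[L→φ2] = [T, T, T]
r1 m[L→φ4] = [T, T, T]
r1 m[S→φ0] = [T, T, T]
r1 m[S→φ1] = [T, T, T]
r1 m[S→φ3] = [T, T, T]
r1 m[H→φ1] = [T, T, T]
r1 m[H→φ3] = [T, T, T]
r1 m[N→φ2] = [T, T, T]
r1 m[N→φ4] = [T, T, T]
r2 m[φ0→L] = [T, T, F]
r2 m[φ0→S] = [T, T, T]
r2 m[φ1→S] = [T, T, T]
r2 m[φ1→H] = [T, T, T]
r2 m[φ2→L] = [T, T, T]
r2 m[φ2→N] = [T, T, T]
r2 m[φ3→S] = [T, F, T]
r2 m[φ3→H] = [F, T, T]
r2 m[φ4→L] = [T, T, T]
r2 m[φ4→N] = [T, T, T]
r2 m[L→φ0] = [T, T, T]
r2 m[L→φ2] = [T, T, F]
r2 m[L→φ4] = [T, T, F]
r2 m[S→φ0] = [T, F, T]
r2 m[S→φ1] = [T, F, T]
r2 m[S→φ3] = [T, T, T]
r2 m[H→φ1] = [F, T, T]
r2 m[H→φ3] = [T, T, T]
r2 m[N→φ2] = [T, T, T]
r2 m[N→φ4] = [T, T, T]
r3 m[φ0→L] = [T, T, F]
r3 m[φ0→S] = [T, T, T]
r3 m[φ1→S] = [T, T, T]
r3 m[φ1→H] = [T, T, T]
r3 m[φ2→L] = [T, T, T]
r3 m[φ2→N] = [T, T, F]
r3 m[φ3→S] = [T, F, T]
r3 m[φ3→H] = [F, T, T]
r3 m[φ4→L] = [T, T, T]
r3 m[φ4→N] = [F, T, T]
r3 m[L→φ0] = [T, T, T]
r3 m[L→φ2] = [T, T, F]
r3 m[L→φ4] = [T, T, F]
r3 m[S→φ0] = [T, F, T]
r3 m[S→φ1] = [T, F, T]
r3 m[S→φ3] = [T, T, T]
r3 m[H→φ1] = [F, T, T]
r3 m[H→φ3] = [T, T, T]
r3 m[N→φ2] = [T, T, T]
r3 m[N→φ4] = [T, T, T]
no fixed point within 3 rounds

NOT CONVERGED within 3 rounds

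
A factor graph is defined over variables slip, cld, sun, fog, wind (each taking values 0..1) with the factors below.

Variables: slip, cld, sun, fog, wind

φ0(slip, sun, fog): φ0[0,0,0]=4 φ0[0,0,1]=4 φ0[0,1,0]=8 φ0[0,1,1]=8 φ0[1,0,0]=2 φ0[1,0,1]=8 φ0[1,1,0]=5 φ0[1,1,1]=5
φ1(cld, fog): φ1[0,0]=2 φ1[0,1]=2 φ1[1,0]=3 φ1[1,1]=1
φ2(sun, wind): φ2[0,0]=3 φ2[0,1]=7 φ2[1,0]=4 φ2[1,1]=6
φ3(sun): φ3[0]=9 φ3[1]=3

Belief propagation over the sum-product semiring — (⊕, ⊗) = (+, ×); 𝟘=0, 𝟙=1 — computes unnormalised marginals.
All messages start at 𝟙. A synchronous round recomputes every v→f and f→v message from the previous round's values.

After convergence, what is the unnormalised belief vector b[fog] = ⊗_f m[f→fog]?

init: all messages = 𝟙 over 2 values
r1 m[φ0→slip] = [24, 20]
r1 m[φ0→sun] = [18, 26]
r1 m[φ0→fog] = [19, 25]
r1 m[φ1→cld] = [4, 4]
r1 m[φ1→fog] = [5, 3]
r1 m[φ2→sun] = [10, 10]
r1 m[φ2→wind] = [7, 13]
r1 m[φ3→sun] = [9, 3]
r1 m[slip→φ0] = [1, 1]
r1 m[cld→φ1] = [1, 1]
r1 m[sun→φ0] = [1, 1]
r1 m[sun→φ2] = [1, 1]
r1 m[sun→φ3] = [1, 1]
r1 m[fog→φ0] = [1, 1]
r1 m[fog→φ1] = [1, 1]
r1 m[wind→φ2] = [1, 1]
r2 m[φ0→slip] = [24, 20]
r2 m[φ0→sun] = [18, 26]
r2 m[φ0→fog] = [19, 25]
r2 m[φ1→cld] = [4, 4]
r2 m[φ1→fog] = [5, 3]
r2 m[φ2→sun] = [10, 10]
r2 m[φ2→wind] = [7, 13]
r2 m[φ3→sun] = [9, 3]
r2 m[slip→φ0] = [1, 1]
r2 m[cld→φ1] = [1, 1]
r2 m[sun→φ0] = [90, 30]
r2 m[sun→φ2] = [162, 78]
r2 m[sun→φ3] = [180, 260]
r2 m[fog→φ0] = [5, 3]
r2 m[fog→φ1] = [19, 25]
r2 m[wind→φ2] = [1, 1]
r3 m[φ0→slip] = [4800, 4260]
r3 m[φ0→sun] = [66, 104]
r3 m[φ0→fog] = [930, 1470]
r3 m[φ1→cld] = [88, 82]
r3 m[φ1→fog] = [5, 3]
r3 m[φ2→sun] = [10, 10]
r3 m[φ2→wind] = [798, 1602]
r3 m[φ3→sun] = [9, 3]
r3 m[slip→φ0] = [1, 1]
r3 m[cld→φ1] = [1, 1]
r3 m[sun→φ0] = [90, 30]
r3 m[sun→φ2] = [162, 78]
r3 m[sun→φ3] = [180, 260]
r3 m[fog→φ0] = [5, 3]
r3 m[fog→φ1] = [19, 25]
r3 m[wind→φ2] = [1, 1]
r4 m[φ0→slip] = [4800, 4260]
r4 m[φ0→sun] = [66, 104]
r4 m[φ0→fog] = [930, 1470]
r4 m[φ1→cld] = [88, 82]
r4 m[φ1→fog] = [5, 3]
r4 m[φ2→sun] = [10, 10]
r4 m[φ2→wind] = [798, 1602]
r4 m[φ3→sun] = [9, 3]
r4 m[slip→φ0] = [1, 1]
r4 m[cld→φ1] = [1, 1]
r4 m[sun→φ0] = [90, 30]
r4 m[sun→φ2] = [594, 312]
r4 m[sun→φ3] = [660, 1040]
r4 m[fog→φ0] = [5, 3]
r4 m[fog→φ1] = [930, 1470]
r4 m[wind→φ2] = [1, 1]
r5 m[φ0→slip] = [4800, 4260]
r5 m[φ0→sun] = [66, 104]
r5 m[φ0→fog] = [930, 1470]
r5 m[φ1→cld] = [4800, 4260]
r5 m[φ1→fog] = [5, 3]
r5 m[φ2→sun] = [10, 10]
r5 m[φ2→wind] = [3030, 6030]
r5 m[φ3→sun] = [9, 3]
r5 m[slip→φ0] = [1, 1]
r5 m[cld→φ1] = [1, 1]
r5 m[sun→φ0] = [90, 30]
r5 m[sun→φ2] = [594, 312]
r5 m[sun→φ3] = [660, 1040]
r5 m[fog→φ0] = [5, 3]
r5 m[fog→φ1] = [930, 1470]
r5 m[wind→φ2] = [1, 1]
r6 m[φ0→slip] = [4800, 4260]
r6 m[φ0→sun] = [66, 104]
r6 m[φ0→fog] = [930, 1470]
r6 m[φ1→cld] = [4800, 4260]
r6 m[φ1→fog] = [5, 3]
r6 m[φ2→sun] = [10, 10]
r6 m[φ2→wind] = [3030, 6030]
r6 m[φ3→sun] = [9, 3]
r6 m[slip→φ0] = [1, 1]
r6 m[cld→φ1] = [1, 1]
r6 m[sun→φ0] = [90, 30]
r6 m[sun→φ2] = [594, 312]
r6 m[sun→φ3] = [660, 1040]
r6 m[fog→φ0] = [5, 3]
r6 m[fog→φ1] = [930, 1470]
r6 m[wind→φ2] = [1, 1]
fixed point reached at round 6
b[fog] = ⊗ incoming = [4650, 4410]

b[fog] = [4650, 4410]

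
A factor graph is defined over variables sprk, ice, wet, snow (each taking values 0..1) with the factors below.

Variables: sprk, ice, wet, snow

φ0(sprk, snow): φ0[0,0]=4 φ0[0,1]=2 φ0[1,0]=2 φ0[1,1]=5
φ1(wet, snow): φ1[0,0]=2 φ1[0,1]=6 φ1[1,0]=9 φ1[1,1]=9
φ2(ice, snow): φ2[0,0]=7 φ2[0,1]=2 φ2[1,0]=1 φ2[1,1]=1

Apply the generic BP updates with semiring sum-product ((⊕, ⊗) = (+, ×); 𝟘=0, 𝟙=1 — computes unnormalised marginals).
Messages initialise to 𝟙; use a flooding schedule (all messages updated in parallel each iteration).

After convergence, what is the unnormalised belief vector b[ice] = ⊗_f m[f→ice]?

b[ice] = [672, 171]

init: all messages = 𝟙 over 2 values
r1 m[φ0→sprk] = [6, 7]
r1 m[φ0→snow] = [6, 7]
r1 m[φ1→wet] = [8, 18]
r1 m[φ1→snow] = [11, 15]
r1 m[φ2→ice] = [9, 2]
r1 m[φ2→snow] = [8, 3]
r1 m[sprk→φ0] = [1, 1]
r1 m[ice→φ2] = [1, 1]
r1 m[wet→φ1] = [1, 1]
r1 m[snow→φ0] = [1, 1]
r1 m[snow→φ1] = [1, 1]
r1 m[snow→φ2] = [1, 1]
r2 m[φ0→sprk] = [6, 7]
r2 m[φ0→snow] = [6, 7]
r2 m[φ1→wet] = [8, 18]
r2 m[φ1→snow] = [11, 15]
r2 m[φ2→ice] = [9, 2]
r2 m[φ2→snow] = [8, 3]
r2 m[sprk→φ0] = [1, 1]
r2 m[ice→φ2] = [1, 1]
r2 m[wet→φ1] = [1, 1]
r2 m[snow→φ0] = [88, 45]
r2 m[snow→φ1] = [48, 21]
r2 m[snow→φ2] = [66, 105]
r3 m[φ0→sprk] = [442, 401]
r3 m[φ0→snow] = [6, 7]
r3 m[φ1→wet] = [222, 621]
r3 m[φ1→snow] = [11, 15]
r3 m[φ2→ice] = [672, 171]
r3 m[φ2→snow] = [8, 3]
r3 m[sprk→φ0] = [1, 1]
r3 m[ice→φ2] = [1, 1]
r3 m[wet→φ1] = [1, 1]
r3 m[snow→φ0] = [88, 45]
r3 m[snow→φ1] = [48, 21]
r3 m[snow→φ2] = [66, 105]
r4 m[φ0→sprk] = [442, 401]
r4 m[φ0→snow] = [6, 7]
r4 m[φ1→wet] = [222, 621]
r4 m[φ1→snow] = [11, 15]
r4 m[φ2→ice] = [672, 171]
r4 m[φ2→snow] = [8, 3]
r4 m[sprk→φ0] = [1, 1]
r4 m[ice→φ2] = [1, 1]
r4 m[wet→φ1] = [1, 1]
r4 m[snow→φ0] = [88, 45]
r4 m[snow→φ1] = [48, 21]
r4 m[snow→φ2] = [66, 105]
fixed point reached at round 4
b[ice] = ⊗ incoming = [672, 171]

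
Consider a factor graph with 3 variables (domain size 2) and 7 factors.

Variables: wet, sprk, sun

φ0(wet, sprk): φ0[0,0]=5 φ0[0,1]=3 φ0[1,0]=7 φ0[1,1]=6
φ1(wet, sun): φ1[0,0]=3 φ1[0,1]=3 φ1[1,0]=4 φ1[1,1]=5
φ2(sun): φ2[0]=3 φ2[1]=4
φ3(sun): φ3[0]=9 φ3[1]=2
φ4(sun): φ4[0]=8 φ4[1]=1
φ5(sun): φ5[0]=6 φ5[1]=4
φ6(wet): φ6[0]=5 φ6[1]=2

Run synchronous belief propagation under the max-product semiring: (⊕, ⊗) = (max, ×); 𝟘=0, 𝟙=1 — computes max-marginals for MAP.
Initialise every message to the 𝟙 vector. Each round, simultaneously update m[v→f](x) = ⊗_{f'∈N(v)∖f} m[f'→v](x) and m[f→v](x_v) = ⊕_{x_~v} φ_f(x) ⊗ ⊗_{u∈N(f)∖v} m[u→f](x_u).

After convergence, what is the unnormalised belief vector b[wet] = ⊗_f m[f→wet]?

b[wet] = [97200, 72576]

init: all messages = 𝟙 over 2 values
r1 m[φ0→wet] = [5, 7]
r1 m[φ0→sprk] = [7, 6]
r1 m[φ1→wet] = [3, 5]
r1 m[φ1→sun] = [4, 5]
r1 m[φ2→sun] = [3, 4]
r1 m[φ3→sun] = [9, 2]
r1 m[φ4→sun] = [8, 1]
r1 m[φ5→sun] = [6, 4]
r1 m[φ6→wet] = [5, 2]
r1 m[wet→φ0] = [1, 1]
r1 m[wet→φ1] = [1, 1]
r1 m[wet→φ6] = [1, 1]
r1 m[sprk→φ0] = [1, 1]
r1 m[sun→φ1] = [1, 1]
r1 m[sun→φ2] = [1, 1]
r1 m[sun→φ3] = [1, 1]
r1 m[sun→φ4] = [1, 1]
r1 m[sun→φ5] = [1, 1]
r2 m[φ0→wet] = [5, 7]
r2 m[φ0→sprk] = [7, 6]
r2 m[φ1→wet] = [3, 5]
r2 m[φ1→sun] = [4, 5]
r2 m[φ2→sun] = [3, 4]
r2 m[φ3→sun] = [9, 2]
r2 m[φ4→sun] = [8, 1]
r2 m[φ5→sun] = [6, 4]
r2 m[φ6→wet] = [5, 2]
r2 m[wet→φ0] = [15, 10]
r2 m[wet→φ1] = [25, 14]
r2 m[wet→φ6] = [15, 35]
r2 m[sprk→φ0] = [1, 1]
r2 m[sun→φ1] = [1296, 32]
r2 m[sun→φ2] = [1728, 40]
r2 m[sun→φ3] = [576, 80]
r2 m[sun→φ4] = [648, 160]
r2 m[sun→φ5] = [864, 40]
r3 m[φ0→wet] = [5, 7]
r3 m[φ0→sprk] = [75, 60]
r3 m[φ1→wet] = [3888, 5184]
r3 m[φ1→sun] = [75, 75]
r3 m[φ2→sun] = [3, 4]
r3 m[φ3→sun] = [9, 2]
r3 m[φ4→sun] = [8, 1]
r3 m[φ5→sun] = [6, 4]
r3 m[φ6→wet] = [5, 2]
r3 m[wet→φ0] = [15, 10]
r3 m[wet→φ1] = [25, 14]
r3 m[wet→φ6] = [15, 35]
r3 m[sprk→φ0] = [1, 1]
r3 m[sun→φ1] = [1296, 32]
r3 m[sun→φ2] = [1728, 40]
r3 m[sun→φ3] = [576, 80]
r3 m[sun→φ4] = [648, 160]
r3 m[sun→φ5] = [864, 40]
r4 m[φ0→wet] = [5, 7]
r4 m[φ0→sprk] = [75, 60]
r4 m[φ1→wet] = [3888, 5184]
r4 m[φ1→sun] = [75, 75]
r4 m[φ2→sun] = [3, 4]
r4 m[φ3→sun] = [9, 2]
r4 m[φ4→sun] = [8, 1]
r4 m[φ5→sun] = [6, 4]
r4 m[φ6→wet] = [5, 2]
r4 m[wet→φ0] = [19440, 10368]
r4 m[wet→φ1] = [25, 14]
r4 m[wet→φ6] = [19440, 36288]
r4 m[sprk→φ0] = [1, 1]
r4 m[sun→φ1] = [1296, 32]
r4 m[sun→φ2] = [32400, 600]
r4 m[sun→φ3] = [10800, 1200]
r4 m[sun→φ4] = [12150, 2400]
r4 m[sun→φ5] = [16200, 600]
r5 m[φ0→wet] = [5, 7]
r5 m[φ0→sprk] = [97200, 62208]
r5 m[φ1→wet] = [3888, 5184]
r5 m[φ1→sun] = [75, 75]
r5 m[φ2→sun] = [3, 4]
r5 m[φ3→sun] = [9, 2]
r5 m[φ4→sun] = [8, 1]
r5 m[φ5→sun] = [6, 4]
r5 m[φ6→wet] = [5, 2]
r5 m[wet→φ0] = [19440, 10368]
r5 m[wet→φ1] = [25, 14]
r5 m[wet→φ6] = [19440, 36288]
r5 m[sprk→φ0] = [1, 1]
r5 m[sun→φ1] = [1296, 32]
r5 m[sun→φ2] = [32400, 600]
r5 m[sun→φ3] = [10800, 1200]
r5 m[sun→φ4] = [12150, 2400]
r5 m[sun→φ5] = [16200, 600]
r6 m[φ0→wet] = [5, 7]
r6 m[φ0→sprk] = [97200, 62208]
r6 m[φ1→wet] = [3888, 5184]
r6 m[φ1→sun] = [75, 75]
r6 m[φ2→sun] = [3, 4]
r6 m[φ3→sun] = [9, 2]
r6 m[φ4→sun] = [8, 1]
r6 m[φ5→sun] = [6, 4]
r6 m[φ6→wet] = [5, 2]
r6 m[wet→φ0] = [19440, 10368]
r6 m[wet→φ1] = [25, 14]
r6 m[wet→φ6] = [19440, 36288]
r6 m[sprk→φ0] = [1, 1]
r6 m[sun→φ1] = [1296, 32]
r6 m[sun→φ2] = [32400, 600]
r6 m[sun→φ3] = [10800, 1200]
r6 m[sun→φ4] = [12150, 2400]
r6 m[sun→φ5] = [16200, 600]
fixed point reached at round 6
b[wet] = ⊗ incoming = [97200, 72576]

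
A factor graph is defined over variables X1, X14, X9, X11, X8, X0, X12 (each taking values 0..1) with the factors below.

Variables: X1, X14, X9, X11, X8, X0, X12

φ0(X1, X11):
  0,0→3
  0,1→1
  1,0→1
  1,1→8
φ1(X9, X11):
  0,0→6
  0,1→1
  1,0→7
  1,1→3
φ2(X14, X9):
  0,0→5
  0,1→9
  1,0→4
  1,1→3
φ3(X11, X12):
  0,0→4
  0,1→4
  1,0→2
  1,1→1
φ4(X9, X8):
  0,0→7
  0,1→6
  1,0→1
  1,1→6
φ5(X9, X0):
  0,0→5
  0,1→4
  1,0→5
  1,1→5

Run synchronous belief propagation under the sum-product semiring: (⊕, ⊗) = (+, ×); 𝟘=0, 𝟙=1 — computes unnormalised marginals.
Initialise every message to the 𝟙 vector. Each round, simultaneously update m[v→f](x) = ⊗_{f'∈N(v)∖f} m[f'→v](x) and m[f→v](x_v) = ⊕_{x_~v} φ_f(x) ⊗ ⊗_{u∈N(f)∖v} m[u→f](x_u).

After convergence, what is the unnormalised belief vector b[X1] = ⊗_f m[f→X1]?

b[X1] = [303471, 183336]

init: all messages = 𝟙 over 2 values
r1 m[φ0→X1] = [4, 9]
r1 m[φ0→X11] = [4, 9]
r1 m[φ1→X9] = [7, 10]
r1 m[φ1→X11] = [13, 4]
r1 m[φ2→X14] = [14, 7]
r1 m[φ2→X9] = [9, 12]
r1 m[φ3→X11] = [8, 3]
r1 m[φ3→X12] = [6, 5]
r1 m[φ4→X9] = [13, 7]
r1 m[φ4→X8] = [8, 12]
r1 m[φ5→X9] = [9, 10]
r1 m[φ5→X0] = [10, 9]
r1 m[X1→φ0] = [1, 1]
r1 m[X14→φ2] = [1, 1]
r1 m[X9→φ1] = [1, 1]
r1 m[X9→φ2] = [1, 1]
r1 m[X9→φ4] = [1, 1]
r1 m[X9→φ5] = [1, 1]
r1 m[X11→φ0] = [1, 1]
r1 m[X11→φ1] = [1, 1]
r1 m[X11→φ3] = [1, 1]
r1 m[X8→φ4] = [1, 1]
r1 m[X0→φ5] = [1, 1]
r1 m[X12→φ3] = [1, 1]
r2 m[φ0→X1] = [4, 9]
r2 m[φ0→X11] = [4, 9]
r2 m[φ1→X9] = [7, 10]
r2 m[φ1→X11] = [13, 4]
r2 m[φ2→X14] = [14, 7]
r2 m[φ2→X9] = [9, 12]
r2 m[φ3→X11] = [8, 3]
r2 m[φ3→X12] = [6, 5]
r2 m[φ4→X9] = [13, 7]
r2 m[φ4→X8] = [8, 12]
r2 m[φ5→X9] = [9, 10]
r2 m[φ5→X0] = [10, 9]
r2 m[X1→φ0] = [1, 1]
r2 m[X14→φ2] = [1, 1]
r2 m[X9→φ1] = [1053, 840]
r2 m[X9→φ2] = [819, 700]
r2 m[X9→φ4] = [567, 1200]
r2 m[X9→φ5] = [819, 840]
r2 m[X11→φ0] = [104, 12]
r2 m[X11→φ1] = [32, 27]
r2 m[X11→φ3] = [52, 36]
r2 m[X8→φ4] = [1, 1]
r2 m[X0→φ5] = [1, 1]
r2 m[X12→φ3] = [1, 1]
r3 m[φ0→X1] = [324, 200]
r3 m[φ0→X11] = [4, 9]
r3 m[φ1→X9] = [219, 305]
r3 m[φ1→X11] = [12198, 3573]
r3 m[φ2→X14] = [10395, 5376]
r3 m[φ2→X9] = [9, 12]
r3 m[φ3→X11] = [8, 3]
r3 m[φ3→X12] = [280, 244]
r3 m[φ4→X9] = [13, 7]
r3 m[φ4→X8] = [5169, 10602]
r3 m[φ5→X9] = [9, 10]
r3 m[φ5→X0] = [8295, 7476]
r3 m[X1→φ0] = [1, 1]
r3 m[X14→φ2] = [1, 1]
r3 m[X9→φ1] = [1053, 840]
r3 m[X9→φ2] = [819, 700]
r3 m[X9→φ4] = [567, 1200]
r3 m[X9→φ5] = [819, 840]
r3 m[X11→φ0] = [104, 12]
r3 m[X11→φ1] = [32, 27]
r3 m[X11→φ3] = [52, 36]
r3 m[X8→φ4] = [1, 1]
r3 m[X0→φ5] = [1, 1]
r3 m[X12→φ3] = [1, 1]
r4 m[φ0→X1] = [324, 200]
r4 m[φ0→X11] = [4, 9]
r4 m[φ1→X9] = [219, 305]
r4 m[φ1→X11] = [12198, 3573]
r4 m[φ2→X14] = [10395, 5376]
r4 m[φ2→X9] = [9, 12]
r4 m[φ3→X11] = [8, 3]
r4 m[φ3→X12] = [280, 244]
r4 m[φ4→X9] = [13, 7]
r4 m[φ4→X8] = [5169, 10602]
r4 m[φ5→X9] = [9, 10]
r4 m[φ5→X0] = [8295, 7476]
r4 m[X1→φ0] = [1, 1]
r4 m[X14→φ2] = [1, 1]
r4 m[X9→φ1] = [1053, 840]
r4 m[X9→φ2] = [25623, 21350]
r4 m[X9→φ4] = [17739, 36600]
r4 m[X9→φ5] = [25623, 25620]
r4 m[X11→φ0] = [97584, 10719]
r4 m[X11→φ1] = [32, 27]
r4 m[X11→φ3] = [48792, 32157]
r4 m[X8→φ4] = [1, 1]
r4 m[X0→φ5] = [1, 1]
r4 m[X12→φ3] = [1, 1]
r5 m[φ0→X1] = [303471, 183336]
r5 m[φ0→X11] = [4, 9]
r5 m[φ1→X9] = [219, 305]
r5 m[φ1→X11] = [12198, 3573]
r5 m[φ2→X14] = [320265, 166542]
r5 m[φ2→X9] = [9, 12]
r5 m[φ3→X11] = [8, 3]
r5 m[φ3→X12] = [259482, 227325]
r5 m[φ4→X9] = [13, 7]
r5 m[φ4→X8] = [160773, 326034]
r5 m[φ5→X9] = [9, 10]
r5 m[φ5→X0] = [256215, 230592]
r5 m[X1→φ0] = [1, 1]
r5 m[X14→φ2] = [1, 1]
r5 m[X9→φ1] = [1053, 840]
r5 m[X9→φ2] = [25623, 21350]
r5 m[X9→φ4] = [17739, 36600]
r5 m[X9→φ5] = [25623, 25620]
r5 m[X11→φ0] = [97584, 10719]
r5 m[X11→φ1] = [32, 27]
r5 m[X11→φ3] = [48792, 32157]
r5 m[X8→φ4] = [1, 1]
r5 m[X0→φ5] = [1, 1]
r5 m[X12→φ3] = [1, 1]
r6 m[φ0→X1] = [303471, 183336]
r6 m[φ0→X11] = [4, 9]
r6 m[φ1→X9] = [219, 305]
r6 m[φ1→X11] = [12198, 3573]
r6 m[φ2→X14] = [320265, 166542]
r6 m[φ2→X9] = [9, 12]
r6 m[φ3→X11] = [8, 3]
r6 m[φ3→X12] = [259482, 227325]
r6 m[φ4→X9] = [13, 7]
r6 m[φ4→X8] = [160773, 326034]
r6 m[φ5→X9] = [9, 10]
r6 m[φ5→X0] = [256215, 230592]
r6 m[X1→φ0] = [1, 1]
r6 m[X14→φ2] = [1, 1]
r6 m[X9→φ1] = [1053, 840]
r6 m[X9→φ2] = [25623, 21350]
r6 m[X9→φ4] = [17739, 36600]
r6 m[X9→φ5] = [25623, 25620]
r6 m[X11→φ0] = [97584, 10719]
r6 m[X11→φ1] = [32, 27]
r6 m[X11→φ3] = [48792, 32157]
r6 m[X8→φ4] = [1, 1]
r6 m[X0→φ5] = [1, 1]
r6 m[X12→φ3] = [1, 1]
fixed point reached at round 6
b[X1] = ⊗ incoming = [303471, 183336]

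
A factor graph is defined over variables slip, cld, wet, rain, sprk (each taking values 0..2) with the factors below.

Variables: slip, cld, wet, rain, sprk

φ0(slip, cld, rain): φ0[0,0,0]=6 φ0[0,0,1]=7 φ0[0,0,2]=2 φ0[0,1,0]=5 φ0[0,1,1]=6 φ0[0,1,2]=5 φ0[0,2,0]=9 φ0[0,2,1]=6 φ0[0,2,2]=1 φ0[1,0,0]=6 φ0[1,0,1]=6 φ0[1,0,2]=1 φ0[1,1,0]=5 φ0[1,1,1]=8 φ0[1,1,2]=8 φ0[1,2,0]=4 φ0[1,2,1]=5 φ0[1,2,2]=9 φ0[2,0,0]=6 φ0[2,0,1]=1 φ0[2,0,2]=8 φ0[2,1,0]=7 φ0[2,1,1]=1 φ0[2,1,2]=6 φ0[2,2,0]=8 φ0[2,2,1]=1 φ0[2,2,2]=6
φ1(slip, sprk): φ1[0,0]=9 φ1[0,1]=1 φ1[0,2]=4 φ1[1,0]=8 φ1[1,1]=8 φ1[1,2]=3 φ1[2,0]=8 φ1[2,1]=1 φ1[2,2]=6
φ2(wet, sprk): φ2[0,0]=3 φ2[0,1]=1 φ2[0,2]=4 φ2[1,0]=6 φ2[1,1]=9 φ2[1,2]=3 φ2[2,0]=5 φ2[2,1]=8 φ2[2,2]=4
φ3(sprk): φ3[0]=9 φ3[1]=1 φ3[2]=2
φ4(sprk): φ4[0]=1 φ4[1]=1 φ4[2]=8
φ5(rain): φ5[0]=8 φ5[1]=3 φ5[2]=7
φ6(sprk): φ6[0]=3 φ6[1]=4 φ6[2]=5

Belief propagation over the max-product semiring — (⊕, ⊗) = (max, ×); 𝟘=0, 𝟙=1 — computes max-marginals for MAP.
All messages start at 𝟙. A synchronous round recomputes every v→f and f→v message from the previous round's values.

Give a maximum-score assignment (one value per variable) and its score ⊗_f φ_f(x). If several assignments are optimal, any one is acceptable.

init: all messages = 𝟙 over 3 values
r1 m[φ0→slip] = [9, 9, 8]
r1 m[φ0→cld] = [8, 8, 9]
r1 m[φ0→rain] = [9, 8, 9]
r1 m[φ1→slip] = [9, 8, 8]
r1 m[φ1→sprk] = [9, 8, 6]
r1 m[φ2→wet] = [4, 9, 8]
r1 m[φ2→sprk] = [6, 9, 4]
r1 m[φ3→sprk] = [9, 1, 2]
r1 m[φ4→sprk] = [1, 1, 8]
r1 m[φ5→rain] = [8, 3, 7]
r1 m[φ6→sprk] = [3, 4, 5]
r1 m[slip→φ0] = [1, 1, 1]
r1 m[slip→φ1] = [1, 1, 1]
r1 m[cld→φ0] = [1, 1, 1]
r1 m[wet→φ2] = [1, 1, 1]
r1 m[rain→φ0] = [1, 1, 1]
r1 m[rain→φ5] = [1, 1, 1]
r1 m[sprk→φ1] = [1, 1, 1]
r1 m[sprk→φ2] = [1, 1, 1]
r1 m[sprk→φ3] = [1, 1, 1]
r1 m[sprk→φ4] = [1, 1, 1]
r1 m[sprk→φ6] = [1, 1, 1]
r2 m[φ0→slip] = [9, 9, 8]
r2 m[φ0→cld] = [8, 8, 9]
r2 m[φ0→rain] = [9, 8, 9]
r2 m[φ1→slip] = [9, 8, 8]
r2 m[φ1→sprk] = [9, 8, 6]
r2 m[φ2→wet] = [4, 9, 8]
r2 m[φ2→sprk] = [6, 9, 4]
r2 m[φ3→sprk] = [9, 1, 2]
r2 m[φ4→sprk] = [1, 1, 8]
r2 m[φ5→rain] = [8, 3, 7]
r2 m[φ6→sprk] = [3, 4, 5]
r2 m[slip→φ0] = [9, 8, 8]
r2 m[slip→φ1] = [9, 9, 8]
r2 m[cld→φ0] = [1, 1, 1]
r2 m[wet→φ2] = [1, 1, 1]
r2 m[rain→φ0] = [8, 3, 7]
r2 m[rain→φ5] = [9, 8, 9]
r2 m[sprk→φ1] = [162, 36, 320]
r2 m[sprk→φ2] = [243, 32, 480]
r2 m[sprk→φ3] = [162, 288, 960]
r2 m[sprk→φ4] = [1458, 288, 240]
r2 m[sprk→φ6] = [486, 72, 384]
r3 m[φ0→slip] = [72, 63, 64]
r3 m[φ0→cld] = [448, 448, 648]
r3 m[φ0→rain] = [81, 64, 72]
r3 m[φ1→slip] = [1458, 1296, 1920]
r3 m[φ1→sprk] = [81, 72, 48]
r3 m[φ2→wet] = [1920, 1458, 1920]
r3 m[φ2→sprk] = [6, 9, 4]
r3 m[φ3→sprk] = [9, 1, 2]
r3 m[φ4→sprk] = [1, 1, 8]
r3 m[φ5→rain] = [8, 3, 7]
r3 m[φ6→sprk] = [3, 4, 5]
r3 m[slip→φ0] = [9, 8, 8]
r3 m[slip→φ1] = [9, 9, 8]
r3 m[cld→φ0] = [1, 1, 1]
r3 m[wet→φ2] = [1, 1, 1]
r3 m[rain→φ0] = [8, 3, 7]
r3 m[rain→φ5] = [9, 8, 9]
r3 m[sprk→φ1] = [162, 36, 320]
r3 m[sprk→φ2] = [243, 32, 480]
r3 m[sprk→φ3] = [162, 288, 960]
r3 m[sprk→φ4] = [1458, 288, 240]
r3 m[sprk→φ6] = [486, 72, 384]
r4 m[φ0→slip] = [72, 63, 64]
r4 m[φ0→cld] = [448, 448, 648]
r4 m[φ0→rain] = [81, 64, 72]
r4 m[φ1→slip] = [1458, 1296, 1920]
r4 m[φ1→sprk] = [81, 72, 48]
r4 m[φ2→wet] = [1920, 1458, 1920]
r4 m[φ2→sprk] = [6, 9, 4]
r4 m[φ3→sprk] = [9, 1, 2]
r4 m[φ4→sprk] = [1, 1, 8]
r4 m[φ5→rain] = [8, 3, 7]
r4 m[φ6→sprk] = [3, 4, 5]
r4 m[slip→φ0] = [1458, 1296, 1920]
r4 m[slip→φ1] = [72, 63, 64]
r4 m[cld→φ0] = [1, 1, 1]
r4 m[wet→φ2] = [1, 1, 1]
r4 m[rain→φ0] = [8, 3, 7]
r4 m[rain→φ5] = [81, 64, 72]
r4 m[sprk→φ1] = [162, 36, 320]
r4 m[sprk→φ2] = [2187, 288, 3840]
r4 m[sprk→φ3] = [1458, 2592, 7680]
r4 m[sprk→φ4] = [13122, 2592, 1920]
r4 m[sprk→φ6] = [4374, 648, 3072]
r5 m[φ0→slip] = [72, 63, 64]
r5 m[φ0→cld] = [107520, 107520, 122880]
r5 m[φ0→rain] = [15360, 10368, 15360]
r5 m[φ1→slip] = [1458, 1296, 1920]
r5 m[φ1→sprk] = [648, 504, 384]
r5 m[φ2→wet] = [15360, 13122, 15360]
r5 m[φ2→sprk] = [6, 9, 4]
r5 m[φ3→sprk] = [9, 1, 2]
r5 m[φ4→sprk] = [1, 1, 8]
r5 m[φ5→rain] = [8, 3, 7]
r5 m[φ6→sprk] = [3, 4, 5]
r5 m[slip→φ0] = [1458, 1296, 1920]
r5 m[slip→φ1] = [72, 63, 64]
r5 m[cld→φ0] = [1, 1, 1]
r5 m[wet→φ2] = [1, 1, 1]
r5 m[rain→φ0] = [8, 3, 7]
r5 m[rain→φ5] = [81, 64, 72]
r5 m[sprk→φ1] = [162, 36, 320]
r5 m[sprk→φ2] = [2187, 288, 3840]
r5 m[sprk→φ3] = [1458, 2592, 7680]
r5 m[sprk→φ4] = [13122, 2592, 1920]
r5 m[sprk→φ6] = [4374, 648, 3072]
r6 m[φ0→slip] = [72, 63, 64]
r6 m[φ0→cld] = [107520, 107520, 122880]
r6 m[φ0→rain] = [15360, 10368, 15360]
r6 m[φ1→slip] = [1458, 1296, 1920]
r6 m[φ1→sprk] = [648, 504, 384]
r6 m[φ2→wet] = [15360, 13122, 15360]
r6 m[φ2→sprk] = [6, 9, 4]
r6 m[φ3→sprk] = [9, 1, 2]
r6 m[φ4→sprk] = [1, 1, 8]
r6 m[φ5→rain] = [8, 3, 7]
r6 m[φ6→sprk] = [3, 4, 5]
r6 m[slip→φ0] = [1458, 1296, 1920]
r6 m[slip→φ1] = [72, 63, 64]
r6 m[cld→φ0] = [1, 1, 1]
r6 m[wet→φ2] = [1, 1, 1]
r6 m[rain→φ0] = [8, 3, 7]
r6 m[rain→φ5] = [15360, 10368, 15360]
r6 m[sprk→φ1] = [162, 36, 320]
r6 m[sprk→φ2] = [17496, 2016, 30720]
r6 m[sprk→φ3] = [11664, 18144, 61440]
r6 m[sprk→φ4] = [104976, 18144, 15360]
r6 m[sprk→φ6] = [34992, 4536, 24576]
r7 m[φ0→slip] = [72, 63, 64]
r7 m[φ0→cld] = [107520, 107520, 122880]
r7 m[φ0→rain] = [15360, 10368, 15360]
r7 m[φ1→slip] = [1458, 1296, 1920]
r7 m[φ1→sprk] = [648, 504, 384]
r7 m[φ2→wet] = [122880, 104976, 122880]
r7 m[φ2→sprk] = [6, 9, 4]
r7 m[φ3→sprk] = [9, 1, 2]
r7 m[φ4→sprk] = [1, 1, 8]
r7 m[φ5→rain] = [8, 3, 7]
r7 m[φ6→sprk] = [3, 4, 5]
r7 m[slip→φ0] = [1458, 1296, 1920]
r7 m[slip→φ1] = [72, 63, 64]
r7 m[cld→φ0] = [1, 1, 1]
r7 m[wet→φ2] = [1, 1, 1]
r7 m[rain→φ0] = [8, 3, 7]
r7 m[rain→φ5] = [15360, 10368, 15360]
r7 m[sprk→φ1] = [162, 36, 320]
r7 m[sprk→φ2] = [17496, 2016, 30720]
r7 m[sprk→φ3] = [11664, 18144, 61440]
r7 m[sprk→φ4] = [104976, 18144, 15360]
r7 m[sprk→φ6] = [34992, 4536, 24576]
r8 m[φ0→slip] = [72, 63, 64]
r8 m[φ0→cld] = [107520, 107520, 122880]
r8 m[φ0→rain] = [15360, 10368, 15360]
r8 m[φ1→slip] = [1458, 1296, 1920]
r8 m[φ1→sprk] = [648, 504, 384]
r8 m[φ2→wet] = [122880, 104976, 122880]
r8 m[φ2→sprk] = [6, 9, 4]
r8 m[φ3→sprk] = [9, 1, 2]
r8 m[φ4→sprk] = [1, 1, 8]
r8 m[φ5→rain] = [8, 3, 7]
r8 m[φ6→sprk] = [3, 4, 5]
r8 m[slip→φ0] = [1458, 1296, 1920]
r8 m[slip→φ1] = [72, 63, 64]
r8 m[cld→φ0] = [1, 1, 1]
r8 m[wet→φ2] = [1, 1, 1]
r8 m[rain→φ0] = [8, 3, 7]
r8 m[rain→φ5] = [15360, 10368, 15360]
r8 m[sprk→φ1] = [162, 36, 320]
r8 m[sprk→φ2] = [17496, 2016, 30720]
r8 m[sprk→φ3] = [11664, 18144, 61440]
r8 m[sprk→φ4] = [104976, 18144, 15360]
r8 m[sprk→φ6] = [34992, 4536, 24576]
fixed point reached at round 8
traceback from slip: (slip=2, cld=2, wet=0, rain=0, sprk=2), score=122880

assignment: (slip=2, cld=2, wet=0, rain=0, sprk=2); score = 122880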